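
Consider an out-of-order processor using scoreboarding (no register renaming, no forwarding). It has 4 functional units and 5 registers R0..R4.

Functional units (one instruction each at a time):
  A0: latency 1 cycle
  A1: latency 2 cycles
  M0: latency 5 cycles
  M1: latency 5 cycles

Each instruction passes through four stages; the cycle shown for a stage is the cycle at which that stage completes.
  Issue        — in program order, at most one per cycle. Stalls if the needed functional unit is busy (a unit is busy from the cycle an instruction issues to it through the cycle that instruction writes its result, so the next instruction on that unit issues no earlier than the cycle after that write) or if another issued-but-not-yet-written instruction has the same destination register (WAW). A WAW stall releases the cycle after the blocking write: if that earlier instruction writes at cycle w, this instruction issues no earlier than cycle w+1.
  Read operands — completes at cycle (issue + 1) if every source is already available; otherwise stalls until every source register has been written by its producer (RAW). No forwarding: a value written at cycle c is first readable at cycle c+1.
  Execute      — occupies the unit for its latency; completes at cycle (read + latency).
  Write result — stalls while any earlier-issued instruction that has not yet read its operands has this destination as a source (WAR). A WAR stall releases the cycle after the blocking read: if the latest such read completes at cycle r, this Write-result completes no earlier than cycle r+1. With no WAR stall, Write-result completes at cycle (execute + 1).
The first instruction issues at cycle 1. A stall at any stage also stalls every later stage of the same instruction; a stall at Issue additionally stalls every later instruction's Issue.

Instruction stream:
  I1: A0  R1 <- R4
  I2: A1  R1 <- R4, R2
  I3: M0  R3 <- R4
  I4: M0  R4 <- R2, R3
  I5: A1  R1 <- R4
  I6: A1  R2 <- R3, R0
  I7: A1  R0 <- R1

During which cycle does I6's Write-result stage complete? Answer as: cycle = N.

  I1 | 1 | 2 | 3 | 4
  I2 | 5 | 6 | 8 | 9   WAW R1: wait I1 write@4
  I3 | 6 | 7 | 12 | 13
  I4 | 14 | 15 | 20 | 21   struct: M0 busy until I3 writes@13
  I5 | 15 | 22 | 24 | 25   RAW R4: wait I4 write@21
  I6 | 26 | 27 | 29 | 30   struct: A1 busy until I5 writes@25
  I7 | 31 | 32 | 34 | 35   struct: A1 busy until I6 writes@30

cycle = 30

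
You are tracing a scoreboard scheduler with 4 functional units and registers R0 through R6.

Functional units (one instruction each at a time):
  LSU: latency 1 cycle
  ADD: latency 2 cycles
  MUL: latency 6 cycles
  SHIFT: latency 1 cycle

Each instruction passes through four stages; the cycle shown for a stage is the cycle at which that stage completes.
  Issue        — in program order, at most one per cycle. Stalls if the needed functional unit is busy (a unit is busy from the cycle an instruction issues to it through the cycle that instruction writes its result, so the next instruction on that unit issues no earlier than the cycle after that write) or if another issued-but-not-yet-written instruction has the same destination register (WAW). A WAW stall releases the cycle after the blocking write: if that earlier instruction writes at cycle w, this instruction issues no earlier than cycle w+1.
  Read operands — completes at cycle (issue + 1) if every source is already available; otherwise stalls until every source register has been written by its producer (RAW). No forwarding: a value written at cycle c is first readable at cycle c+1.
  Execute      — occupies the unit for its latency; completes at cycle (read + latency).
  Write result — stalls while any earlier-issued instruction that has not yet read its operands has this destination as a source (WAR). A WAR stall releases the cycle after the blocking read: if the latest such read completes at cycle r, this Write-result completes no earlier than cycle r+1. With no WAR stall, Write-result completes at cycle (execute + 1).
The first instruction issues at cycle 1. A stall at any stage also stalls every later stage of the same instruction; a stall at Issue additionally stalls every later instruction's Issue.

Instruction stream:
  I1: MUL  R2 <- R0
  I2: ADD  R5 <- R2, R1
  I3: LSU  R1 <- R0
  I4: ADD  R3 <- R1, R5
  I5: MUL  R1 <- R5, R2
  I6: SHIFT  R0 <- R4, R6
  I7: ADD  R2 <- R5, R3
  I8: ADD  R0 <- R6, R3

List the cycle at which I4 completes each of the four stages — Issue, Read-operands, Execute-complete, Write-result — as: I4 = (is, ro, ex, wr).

I4 = (14, 15, 17, 18)

t=1  issue I1 (MUL)
t=2  I1 read-ops | issue I2 (ADD)
t=3  issue I3 (LSU)
t=4  I3 read-ops
t=5  I3 finished on LSU
t=8  I1 finished on MUL
t=9  I1→R2
t=10  I2 read-ops
t=11  I3→R1
t=12  I2 finished on ADD
t=13  I2→R5
t=14  issue I4 (ADD)
t=15  I4 read-ops | issue I5 (MUL)
t=16  I5 read-ops | issue I6 (SHIFT)
t=17  I4 finished on ADD | I6 read-ops
t=18  I4→R3 | I6 finished on SHIFT
t=19  I6→R0 | issue I7 (ADD)
t=20  I7 read-ops
t=22  I5 finished on MUL | I7 finished on ADD
t=23  I5→R1 | I7→R2
t=24  issue I8 (ADD)
t=25  I8 read-ops
t=27  I8 finished on ADD
t=28  I8→R0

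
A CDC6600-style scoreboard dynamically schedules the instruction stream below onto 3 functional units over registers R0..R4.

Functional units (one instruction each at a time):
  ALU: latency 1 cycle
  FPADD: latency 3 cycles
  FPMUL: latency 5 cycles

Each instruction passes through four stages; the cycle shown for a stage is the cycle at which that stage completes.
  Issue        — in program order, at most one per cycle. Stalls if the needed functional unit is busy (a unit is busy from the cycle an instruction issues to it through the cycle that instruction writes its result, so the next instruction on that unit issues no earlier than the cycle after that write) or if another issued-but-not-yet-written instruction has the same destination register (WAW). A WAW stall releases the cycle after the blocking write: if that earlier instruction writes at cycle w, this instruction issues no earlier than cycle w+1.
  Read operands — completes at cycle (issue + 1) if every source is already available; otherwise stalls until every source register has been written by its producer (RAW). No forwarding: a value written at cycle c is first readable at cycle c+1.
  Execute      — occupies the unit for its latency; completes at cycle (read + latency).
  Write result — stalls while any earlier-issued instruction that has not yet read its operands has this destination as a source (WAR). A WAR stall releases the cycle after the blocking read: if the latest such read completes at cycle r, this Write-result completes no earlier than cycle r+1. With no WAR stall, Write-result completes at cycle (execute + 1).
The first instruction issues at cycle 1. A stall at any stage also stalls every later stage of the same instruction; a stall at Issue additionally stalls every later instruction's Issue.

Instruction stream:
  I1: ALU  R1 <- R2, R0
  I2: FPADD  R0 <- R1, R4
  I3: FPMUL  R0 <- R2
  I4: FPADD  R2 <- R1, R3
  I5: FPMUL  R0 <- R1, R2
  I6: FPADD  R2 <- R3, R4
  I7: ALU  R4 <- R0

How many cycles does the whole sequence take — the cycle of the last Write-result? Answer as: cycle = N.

cycle = 28

cycle 1: issue I1 (ALU)
cycle 2: I1 read-ops; issue I2 (FPADD)
cycle 3: I1 finished on ALU
cycle 4: I1→R1
cycle 5: I2 read-ops
cycle 8: I2 finished on FPADD
cycle 9: I2→R0
cycle 10: issue I3 (FPMUL)
cycle 11: I3 read-ops; issue I4 (FPADD)
cycle 12: I4 read-ops
cycle 15: I4 finished on FPADD
cycle 16: I3 finished on FPMUL; I4→R2
cycle 17: I3→R0
cycle 18: issue I5 (FPMUL)
cycle 19: I5 read-ops; issue I6 (FPADD)
cycle 20: I6 read-ops; issue I7 (ALU)
cycle 23: I6 finished on FPADD
cycle 24: I5 finished on FPMUL; I6→R2
cycle 25: I5→R0
cycle 26: I7 read-ops
cycle 27: I7 finished on ALU
cycle 28: I7→R4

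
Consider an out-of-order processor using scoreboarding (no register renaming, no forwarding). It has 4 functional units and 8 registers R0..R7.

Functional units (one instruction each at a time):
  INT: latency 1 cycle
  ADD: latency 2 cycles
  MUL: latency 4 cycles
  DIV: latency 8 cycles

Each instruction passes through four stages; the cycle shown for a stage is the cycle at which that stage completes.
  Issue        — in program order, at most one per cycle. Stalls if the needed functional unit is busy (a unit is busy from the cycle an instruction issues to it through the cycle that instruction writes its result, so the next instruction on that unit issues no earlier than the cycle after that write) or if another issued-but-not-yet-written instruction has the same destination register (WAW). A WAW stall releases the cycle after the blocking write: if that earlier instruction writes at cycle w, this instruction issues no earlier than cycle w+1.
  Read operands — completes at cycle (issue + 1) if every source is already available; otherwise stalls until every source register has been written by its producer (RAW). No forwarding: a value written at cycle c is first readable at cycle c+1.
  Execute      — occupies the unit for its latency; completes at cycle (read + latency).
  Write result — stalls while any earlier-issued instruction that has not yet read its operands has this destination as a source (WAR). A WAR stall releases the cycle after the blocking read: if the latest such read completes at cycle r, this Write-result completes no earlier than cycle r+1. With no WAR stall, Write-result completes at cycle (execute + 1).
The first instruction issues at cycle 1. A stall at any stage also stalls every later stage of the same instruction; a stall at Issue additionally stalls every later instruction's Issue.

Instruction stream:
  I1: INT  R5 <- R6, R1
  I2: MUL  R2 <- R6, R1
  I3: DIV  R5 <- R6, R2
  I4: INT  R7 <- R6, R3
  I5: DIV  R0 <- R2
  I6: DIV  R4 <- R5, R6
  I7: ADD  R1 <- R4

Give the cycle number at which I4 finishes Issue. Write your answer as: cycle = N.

cycle = 6

c1: I1→INT
c2: I1 RO, I2→MUL
c3: I1 EX, I2 RO
c4: I1 WR R5
c5: I3→DIV
c6: I4→INT
c7: I2 EX, I4 RO
c8: I2 WR R2, I4 EX
c9: I3 RO, I4 WR R7
c17: I3 EX
c18: I3 WR R5
c19: I5→DIV
c20: I5 RO
c28: I5 EX
c29: I5 WR R0
c30: I6→DIV
c31: I6 RO, I7→ADD
c39: I6 EX
c40: I6 WR R4
c41: I7 RO
c43: I7 EX
c44: I7 WR R1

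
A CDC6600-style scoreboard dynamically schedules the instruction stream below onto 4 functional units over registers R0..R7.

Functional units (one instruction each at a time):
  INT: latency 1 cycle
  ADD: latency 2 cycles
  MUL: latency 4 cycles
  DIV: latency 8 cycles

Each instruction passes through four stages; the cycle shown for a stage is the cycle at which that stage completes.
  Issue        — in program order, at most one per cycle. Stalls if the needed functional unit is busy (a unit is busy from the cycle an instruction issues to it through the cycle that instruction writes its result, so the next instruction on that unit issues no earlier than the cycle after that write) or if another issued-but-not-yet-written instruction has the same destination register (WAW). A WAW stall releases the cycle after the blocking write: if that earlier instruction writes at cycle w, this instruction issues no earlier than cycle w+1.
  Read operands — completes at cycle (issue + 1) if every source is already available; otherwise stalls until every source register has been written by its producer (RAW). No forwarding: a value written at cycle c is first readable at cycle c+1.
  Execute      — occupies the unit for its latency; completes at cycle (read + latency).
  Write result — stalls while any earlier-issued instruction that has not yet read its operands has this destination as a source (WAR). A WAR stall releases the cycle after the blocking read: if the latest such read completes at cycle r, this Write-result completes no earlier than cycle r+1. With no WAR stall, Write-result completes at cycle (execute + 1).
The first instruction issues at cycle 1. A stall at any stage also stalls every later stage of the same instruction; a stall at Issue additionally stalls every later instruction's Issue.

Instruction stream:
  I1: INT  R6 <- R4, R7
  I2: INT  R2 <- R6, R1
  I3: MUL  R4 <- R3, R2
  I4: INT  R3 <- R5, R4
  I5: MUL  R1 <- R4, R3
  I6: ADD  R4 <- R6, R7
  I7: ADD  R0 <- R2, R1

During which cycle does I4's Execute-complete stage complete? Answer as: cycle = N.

cycle = 16

1) issue 1, read 2, done 3, write 4
2) issue 5, read 6, done 7, write 8  <struct: INT busy until I1 writes@4>
3) issue 6, read 9, done 13, write 14  <RAW R2: wait I2 write@8>
4) issue 9, read 15, done 16, write 17  <struct: INT busy until I2 writes@8 / RAW R4: wait I3 write@14>
5) issue 15, read 18, done 22, write 23  <struct: MUL busy until I3 writes@14 / RAW R3: wait I4 write@17>
6) issue 16, read 17, done 19, write 20
7) issue 21, read 24, done 26, write 27  <struct: ADD busy until I6 writes@20 / RAW R1: wait I5 write@23>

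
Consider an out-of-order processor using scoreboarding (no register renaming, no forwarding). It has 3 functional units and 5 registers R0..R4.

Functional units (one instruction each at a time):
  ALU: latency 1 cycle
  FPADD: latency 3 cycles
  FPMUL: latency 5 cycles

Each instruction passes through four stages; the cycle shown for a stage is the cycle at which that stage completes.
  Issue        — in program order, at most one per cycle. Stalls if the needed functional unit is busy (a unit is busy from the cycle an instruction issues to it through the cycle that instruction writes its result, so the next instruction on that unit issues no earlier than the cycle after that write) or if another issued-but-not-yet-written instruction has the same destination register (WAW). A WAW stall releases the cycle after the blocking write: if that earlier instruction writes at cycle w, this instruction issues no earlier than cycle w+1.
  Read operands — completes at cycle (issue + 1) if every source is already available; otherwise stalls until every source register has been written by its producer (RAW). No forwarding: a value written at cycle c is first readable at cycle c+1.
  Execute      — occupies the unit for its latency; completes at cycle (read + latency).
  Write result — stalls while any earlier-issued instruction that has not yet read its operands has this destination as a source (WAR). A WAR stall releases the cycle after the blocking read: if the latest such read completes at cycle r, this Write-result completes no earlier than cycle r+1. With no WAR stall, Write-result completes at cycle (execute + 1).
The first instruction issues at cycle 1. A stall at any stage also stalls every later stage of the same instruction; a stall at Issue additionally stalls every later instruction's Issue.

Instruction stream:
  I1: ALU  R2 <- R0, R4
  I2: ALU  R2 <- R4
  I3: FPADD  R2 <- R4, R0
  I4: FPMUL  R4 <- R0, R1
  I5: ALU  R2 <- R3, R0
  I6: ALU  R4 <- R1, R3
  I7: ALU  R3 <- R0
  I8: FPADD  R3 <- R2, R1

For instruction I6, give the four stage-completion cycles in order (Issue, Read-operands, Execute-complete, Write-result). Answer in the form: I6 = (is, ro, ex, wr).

I6 = (19, 20, 21, 22)

t=1  I1 issues→ALU
t=2  I1 reads
t=3  I1 exec-done
t=4  I1 writes R2
t=5  I2 issues→ALU
t=6  I2 reads
t=7  I2 exec-done
t=8  I2 writes R2
t=9  I3 issues→FPADD
t=10  I3 reads · I4 issues→FPMUL
t=11  I4 reads
t=13  I3 exec-done
t=14  I3 writes R2
t=15  I5 issues→ALU
t=16  I4 exec-done · I5 reads
t=17  I4 writes R4 · I5 exec-done
t=18  I5 writes R2
t=19  I6 issues→ALU
t=20  I6 reads
t=21  I6 exec-done
t=22  I6 writes R4
t=23  I7 issues→ALU
t=24  I7 reads
t=25  I7 exec-done
t=26  I7 writes R3
t=27  I8 issues→FPADD
t=28  I8 reads
t=31  I8 exec-done
t=32  I8 writes R3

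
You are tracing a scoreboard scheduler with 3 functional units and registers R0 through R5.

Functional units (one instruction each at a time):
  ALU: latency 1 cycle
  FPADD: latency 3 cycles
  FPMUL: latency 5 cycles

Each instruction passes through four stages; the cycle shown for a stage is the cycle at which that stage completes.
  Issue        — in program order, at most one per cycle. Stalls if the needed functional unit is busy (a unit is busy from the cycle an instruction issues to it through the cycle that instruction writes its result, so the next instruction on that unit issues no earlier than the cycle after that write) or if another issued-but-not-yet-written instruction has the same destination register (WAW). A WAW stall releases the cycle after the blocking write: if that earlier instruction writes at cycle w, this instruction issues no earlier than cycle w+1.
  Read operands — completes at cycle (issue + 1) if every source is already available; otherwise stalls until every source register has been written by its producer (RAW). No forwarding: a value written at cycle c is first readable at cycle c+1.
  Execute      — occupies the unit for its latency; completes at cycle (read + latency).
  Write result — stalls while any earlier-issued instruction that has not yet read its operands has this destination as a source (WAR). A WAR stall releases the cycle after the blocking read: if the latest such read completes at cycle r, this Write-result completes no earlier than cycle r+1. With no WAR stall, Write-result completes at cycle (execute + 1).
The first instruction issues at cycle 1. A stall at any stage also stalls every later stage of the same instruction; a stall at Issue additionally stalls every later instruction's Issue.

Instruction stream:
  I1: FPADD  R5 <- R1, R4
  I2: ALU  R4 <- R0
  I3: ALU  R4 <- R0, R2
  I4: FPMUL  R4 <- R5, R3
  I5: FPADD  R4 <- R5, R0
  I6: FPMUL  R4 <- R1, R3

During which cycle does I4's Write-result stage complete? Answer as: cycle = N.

1) issue 1, read 2, done 5, write 6
2) issue 2, read 3, done 4, write 5
3) issue 6, read 7, done 8, write 9  <struct: ALU busy until I2 writes@5>
4) issue 10, read 11, done 16, write 17  <WAW R4: wait I3 write@9>
5) issue 18, read 19, done 22, write 23  <WAW R4: wait I4 write@17>
6) issue 24, read 25, done 30, write 31  <WAW R4: wait I5 write@23>

cycle = 17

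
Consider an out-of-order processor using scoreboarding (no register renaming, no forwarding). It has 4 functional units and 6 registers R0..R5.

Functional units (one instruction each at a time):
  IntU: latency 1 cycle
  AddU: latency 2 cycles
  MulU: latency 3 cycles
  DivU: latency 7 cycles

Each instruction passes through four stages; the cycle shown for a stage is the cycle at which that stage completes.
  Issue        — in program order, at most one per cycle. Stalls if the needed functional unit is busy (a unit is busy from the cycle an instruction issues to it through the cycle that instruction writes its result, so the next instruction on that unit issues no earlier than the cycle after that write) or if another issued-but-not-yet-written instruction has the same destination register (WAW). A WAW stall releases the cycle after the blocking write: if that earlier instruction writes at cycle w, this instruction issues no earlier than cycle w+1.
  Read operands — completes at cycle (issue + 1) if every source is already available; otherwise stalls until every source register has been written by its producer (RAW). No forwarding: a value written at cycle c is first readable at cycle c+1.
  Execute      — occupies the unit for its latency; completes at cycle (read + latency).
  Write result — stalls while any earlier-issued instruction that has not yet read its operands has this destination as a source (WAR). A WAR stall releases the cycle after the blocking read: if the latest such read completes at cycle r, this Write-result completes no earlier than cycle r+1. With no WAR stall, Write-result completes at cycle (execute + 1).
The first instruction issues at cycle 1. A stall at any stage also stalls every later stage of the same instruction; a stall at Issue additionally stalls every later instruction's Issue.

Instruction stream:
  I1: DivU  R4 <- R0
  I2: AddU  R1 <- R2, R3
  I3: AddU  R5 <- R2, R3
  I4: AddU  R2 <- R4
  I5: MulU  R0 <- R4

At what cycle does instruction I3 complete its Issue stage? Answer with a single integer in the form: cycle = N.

cycle 1: issue I1 (DivU)
cycle 2: I1 read-ops, issue I2 (AddU)
cycle 3: I2 read-ops
cycle 5: I2 finished on AddU
cycle 6: I2→R1
cycle 7: issue I3 (AddU)
cycle 8: I3 read-ops
cycle 9: I1 finished on DivU
cycle 10: I1→R4, I3 finished on AddU
cycle 11: I3→R5
cycle 12: issue I4 (AddU)
cycle 13: I4 read-ops, issue I5 (MulU)
cycle 14: I5 read-ops
cycle 15: I4 finished on AddU
cycle 16: I4→R2
cycle 17: I5 finished on MulU
cycle 18: I5→R0

cycle = 7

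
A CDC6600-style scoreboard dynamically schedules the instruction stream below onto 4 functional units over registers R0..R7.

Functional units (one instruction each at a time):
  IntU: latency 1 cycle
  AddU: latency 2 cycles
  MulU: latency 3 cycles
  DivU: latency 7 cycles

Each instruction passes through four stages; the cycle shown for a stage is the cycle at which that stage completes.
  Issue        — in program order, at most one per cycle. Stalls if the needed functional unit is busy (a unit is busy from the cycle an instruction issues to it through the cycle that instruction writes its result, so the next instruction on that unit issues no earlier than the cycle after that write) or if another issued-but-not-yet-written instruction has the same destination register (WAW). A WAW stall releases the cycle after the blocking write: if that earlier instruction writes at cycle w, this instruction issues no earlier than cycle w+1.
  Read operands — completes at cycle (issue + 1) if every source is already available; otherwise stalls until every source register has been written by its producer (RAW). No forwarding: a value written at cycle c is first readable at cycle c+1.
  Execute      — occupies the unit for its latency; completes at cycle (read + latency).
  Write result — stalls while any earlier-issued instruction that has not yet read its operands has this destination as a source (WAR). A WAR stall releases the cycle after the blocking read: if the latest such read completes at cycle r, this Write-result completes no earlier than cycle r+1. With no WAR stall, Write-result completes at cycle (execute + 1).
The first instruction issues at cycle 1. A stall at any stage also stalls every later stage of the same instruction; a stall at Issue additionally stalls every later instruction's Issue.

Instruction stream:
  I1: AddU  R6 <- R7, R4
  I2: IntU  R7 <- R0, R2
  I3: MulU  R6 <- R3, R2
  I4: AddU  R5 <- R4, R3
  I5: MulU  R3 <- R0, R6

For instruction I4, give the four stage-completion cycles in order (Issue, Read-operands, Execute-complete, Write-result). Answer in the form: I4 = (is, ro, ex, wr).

I4 = (7, 8, 10, 11)

  I1 | 1 | 2 | 4 | 5
  I2 | 2 | 3 | 4 | 5
  I3 | 6 | 7 | 10 | 11   WAW R6: wait I1 write@5
  I4 | 7 | 8 | 10 | 11
  I5 | 12 | 13 | 16 | 17   struct: MulU busy until I3 writes@11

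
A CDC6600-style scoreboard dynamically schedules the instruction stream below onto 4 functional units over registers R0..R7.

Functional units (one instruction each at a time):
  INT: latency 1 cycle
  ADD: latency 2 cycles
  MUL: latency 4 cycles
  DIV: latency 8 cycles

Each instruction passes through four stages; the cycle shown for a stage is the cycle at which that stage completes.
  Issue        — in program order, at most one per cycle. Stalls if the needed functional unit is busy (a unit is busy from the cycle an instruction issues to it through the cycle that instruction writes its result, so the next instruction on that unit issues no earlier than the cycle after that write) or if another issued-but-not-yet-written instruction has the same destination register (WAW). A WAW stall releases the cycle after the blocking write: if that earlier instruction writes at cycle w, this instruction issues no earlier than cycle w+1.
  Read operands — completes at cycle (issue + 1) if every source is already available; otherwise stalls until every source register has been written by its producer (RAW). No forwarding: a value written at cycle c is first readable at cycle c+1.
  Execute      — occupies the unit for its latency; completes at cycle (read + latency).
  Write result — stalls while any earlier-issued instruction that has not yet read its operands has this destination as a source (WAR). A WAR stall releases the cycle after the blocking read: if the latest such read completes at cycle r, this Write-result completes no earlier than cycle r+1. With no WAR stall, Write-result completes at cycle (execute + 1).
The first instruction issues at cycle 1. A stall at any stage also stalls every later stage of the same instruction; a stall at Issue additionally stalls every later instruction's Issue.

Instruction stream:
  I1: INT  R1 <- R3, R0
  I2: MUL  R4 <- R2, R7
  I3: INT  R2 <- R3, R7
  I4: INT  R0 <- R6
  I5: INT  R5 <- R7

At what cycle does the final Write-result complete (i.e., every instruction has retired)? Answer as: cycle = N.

cycle = 16

cycle 1: I1→INT
cycle 2: I1 RO · I2→MUL
cycle 3: I1 EX · I2 RO
cycle 4: I1 WR R1
cycle 5: I3→INT
cycle 6: I3 RO
cycle 7: I2 EX · I3 EX
cycle 8: I2 WR R4 · I3 WR R2
cycle 9: I4→INT
cycle 10: I4 RO
cycle 11: I4 EX
cycle 12: I4 WR R0
cycle 13: I5→INT
cycle 14: I5 RO
cycle 15: I5 EX
cycle 16: I5 WR R5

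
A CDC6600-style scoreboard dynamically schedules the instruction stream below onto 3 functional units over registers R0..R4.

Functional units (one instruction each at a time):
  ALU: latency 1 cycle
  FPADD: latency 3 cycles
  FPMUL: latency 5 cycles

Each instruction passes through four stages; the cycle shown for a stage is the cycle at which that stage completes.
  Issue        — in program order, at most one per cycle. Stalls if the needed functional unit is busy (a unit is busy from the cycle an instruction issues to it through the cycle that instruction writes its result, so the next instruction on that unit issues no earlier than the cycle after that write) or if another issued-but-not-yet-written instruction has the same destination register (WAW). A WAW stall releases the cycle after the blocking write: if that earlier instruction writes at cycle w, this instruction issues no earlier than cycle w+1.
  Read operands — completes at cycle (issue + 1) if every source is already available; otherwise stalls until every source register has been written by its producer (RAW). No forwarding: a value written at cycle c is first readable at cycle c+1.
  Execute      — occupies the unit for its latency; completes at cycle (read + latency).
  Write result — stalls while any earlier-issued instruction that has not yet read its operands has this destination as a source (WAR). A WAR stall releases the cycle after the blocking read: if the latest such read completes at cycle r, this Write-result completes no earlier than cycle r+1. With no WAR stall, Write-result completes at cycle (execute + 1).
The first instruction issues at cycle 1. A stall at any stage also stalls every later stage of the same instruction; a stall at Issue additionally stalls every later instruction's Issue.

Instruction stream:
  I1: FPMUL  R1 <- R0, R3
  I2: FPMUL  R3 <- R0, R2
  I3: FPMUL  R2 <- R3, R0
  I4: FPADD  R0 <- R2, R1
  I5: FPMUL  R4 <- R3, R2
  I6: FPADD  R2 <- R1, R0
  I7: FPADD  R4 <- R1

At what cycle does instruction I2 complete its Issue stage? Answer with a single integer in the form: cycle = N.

I1  is:1  ro:2  ex:7  wr:8
I2  is:9  ro:10  ex:15  wr:16  — struct: FPMUL busy until I1 writes@8
I3  is:17  ro:18  ex:23  wr:24  — struct: FPMUL busy until I2 writes@16
I4  is:18  ro:25  ex:28  wr:29  — RAW R2: wait I3 write@24
I5  is:25  ro:26  ex:31  wr:32  — struct: FPMUL busy until I3 writes@24
I6  is:30  ro:31  ex:34  wr:35  — struct: FPADD busy until I4 writes@29
I7  is:36  ro:37  ex:40  wr:41  — struct: FPADD busy until I6 writes@35

cycle = 9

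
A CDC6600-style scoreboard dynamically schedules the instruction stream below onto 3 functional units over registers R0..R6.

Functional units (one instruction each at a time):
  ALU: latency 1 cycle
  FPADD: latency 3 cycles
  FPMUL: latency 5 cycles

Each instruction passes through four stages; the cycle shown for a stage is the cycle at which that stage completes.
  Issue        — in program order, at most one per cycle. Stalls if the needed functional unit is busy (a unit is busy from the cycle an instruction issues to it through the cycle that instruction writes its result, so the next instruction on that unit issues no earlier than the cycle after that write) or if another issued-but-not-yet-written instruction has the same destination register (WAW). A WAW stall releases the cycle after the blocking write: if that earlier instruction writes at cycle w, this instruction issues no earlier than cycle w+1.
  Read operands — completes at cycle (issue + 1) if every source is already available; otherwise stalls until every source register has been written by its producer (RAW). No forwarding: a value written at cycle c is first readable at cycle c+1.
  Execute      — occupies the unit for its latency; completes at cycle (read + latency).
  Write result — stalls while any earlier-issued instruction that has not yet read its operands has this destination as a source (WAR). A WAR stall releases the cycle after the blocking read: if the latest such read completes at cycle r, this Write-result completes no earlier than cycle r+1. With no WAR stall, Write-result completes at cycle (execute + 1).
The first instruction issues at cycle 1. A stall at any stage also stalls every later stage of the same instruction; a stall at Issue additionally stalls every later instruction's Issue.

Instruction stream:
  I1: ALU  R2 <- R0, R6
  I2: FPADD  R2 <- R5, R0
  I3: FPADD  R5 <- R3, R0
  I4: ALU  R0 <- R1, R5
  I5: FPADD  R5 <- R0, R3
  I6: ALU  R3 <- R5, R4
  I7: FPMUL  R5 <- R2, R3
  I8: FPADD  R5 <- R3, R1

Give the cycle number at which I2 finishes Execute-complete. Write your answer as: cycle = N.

c1: I1 dispatched to ALU
c2: I1 operands ready
c3: I1 complete
c4: R2←I1
c5: I2 dispatched to FPADD
c6: I2 operands ready
c9: I2 complete
c10: R2←I2
c11: I3 dispatched to FPADD
c12: I3 operands ready · I4 dispatched to ALU
c15: I3 complete
c16: R5←I3
c17: I4 operands ready · I5 dispatched to FPADD
c18: I4 complete
c19: R0←I4
c20: I5 operands ready · I6 dispatched to ALU
c23: I5 complete
c24: R5←I5
c25: I6 operands ready · I7 dispatched to FPMUL
c26: I6 complete
c27: R3←I6
c28: I7 operands ready
c33: I7 complete
c34: R5←I7
c35: I8 dispatched to FPADD
c36: I8 operands ready
c39: I8 complete
c40: R5←I8

cycle = 9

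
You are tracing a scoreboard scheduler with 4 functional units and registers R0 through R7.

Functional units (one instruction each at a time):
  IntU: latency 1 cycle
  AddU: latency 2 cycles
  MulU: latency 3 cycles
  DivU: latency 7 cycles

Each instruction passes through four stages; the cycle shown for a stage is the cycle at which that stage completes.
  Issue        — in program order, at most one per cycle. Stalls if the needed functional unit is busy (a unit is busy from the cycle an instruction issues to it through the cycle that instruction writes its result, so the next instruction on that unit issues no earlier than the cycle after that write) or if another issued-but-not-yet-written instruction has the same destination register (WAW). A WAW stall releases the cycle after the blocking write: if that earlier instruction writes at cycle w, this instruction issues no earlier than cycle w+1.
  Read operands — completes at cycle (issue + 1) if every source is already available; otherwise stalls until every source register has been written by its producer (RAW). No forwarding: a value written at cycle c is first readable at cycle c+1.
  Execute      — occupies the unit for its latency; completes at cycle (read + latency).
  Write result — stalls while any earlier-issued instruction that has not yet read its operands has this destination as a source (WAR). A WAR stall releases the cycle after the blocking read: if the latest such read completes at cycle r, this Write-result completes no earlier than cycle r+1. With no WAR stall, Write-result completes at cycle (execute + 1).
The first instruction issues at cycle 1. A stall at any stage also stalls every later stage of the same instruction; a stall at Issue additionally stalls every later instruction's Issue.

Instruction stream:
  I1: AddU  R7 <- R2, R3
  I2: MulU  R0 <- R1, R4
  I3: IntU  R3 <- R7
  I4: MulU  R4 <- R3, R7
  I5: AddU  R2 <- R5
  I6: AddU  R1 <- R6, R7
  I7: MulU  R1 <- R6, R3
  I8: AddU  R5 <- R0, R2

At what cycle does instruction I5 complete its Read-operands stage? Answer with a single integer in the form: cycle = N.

I1  is:1  ro:2  ex:4  wr:5
I2  is:2  ro:3  ex:6  wr:7
I3  is:3  ro:6  ex:7  wr:8  — RAW R7: wait I1 write@5
I4  is:8  ro:9  ex:12  wr:13  — struct: MulU busy until I2 writes@7
I5  is:9  ro:10  ex:12  wr:13
I6  is:14  ro:15  ex:17  wr:18  — struct: AddU busy until I5 writes@13
I7  is:19  ro:20  ex:23  wr:24  — WAW R1: wait I6 write@18
I8  is:20  ro:21  ex:23  wr:24

cycle = 10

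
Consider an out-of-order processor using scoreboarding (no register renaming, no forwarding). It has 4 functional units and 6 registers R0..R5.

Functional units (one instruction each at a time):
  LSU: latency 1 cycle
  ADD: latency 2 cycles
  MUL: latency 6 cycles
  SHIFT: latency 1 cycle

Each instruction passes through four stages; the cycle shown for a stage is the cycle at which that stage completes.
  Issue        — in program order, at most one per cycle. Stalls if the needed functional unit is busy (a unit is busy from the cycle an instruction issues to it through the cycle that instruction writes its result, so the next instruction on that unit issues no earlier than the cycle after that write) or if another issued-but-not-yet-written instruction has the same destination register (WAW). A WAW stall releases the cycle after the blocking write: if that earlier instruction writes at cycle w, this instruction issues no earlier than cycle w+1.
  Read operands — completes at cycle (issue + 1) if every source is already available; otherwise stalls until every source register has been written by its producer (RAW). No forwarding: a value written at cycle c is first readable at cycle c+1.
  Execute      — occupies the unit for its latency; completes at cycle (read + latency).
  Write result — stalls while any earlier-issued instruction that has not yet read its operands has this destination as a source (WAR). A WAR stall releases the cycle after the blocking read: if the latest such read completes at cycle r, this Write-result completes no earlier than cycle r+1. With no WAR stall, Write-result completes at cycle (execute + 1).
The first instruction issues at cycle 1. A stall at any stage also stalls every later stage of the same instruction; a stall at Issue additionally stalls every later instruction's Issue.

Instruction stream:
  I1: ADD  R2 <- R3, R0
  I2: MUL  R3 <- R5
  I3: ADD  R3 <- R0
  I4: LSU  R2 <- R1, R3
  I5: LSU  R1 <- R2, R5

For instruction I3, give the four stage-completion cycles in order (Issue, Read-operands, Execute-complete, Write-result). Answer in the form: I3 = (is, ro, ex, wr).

I3 = (11, 12, 14, 15)

I1 -> (1, 2, 4, 5)
I2 -> (2, 3, 9, 10)
I3 -> (11, 12, 14, 15)  // WAW R3: wait I2 write@10
I4 -> (12, 16, 17, 18)  // RAW R3: wait I3 write@15
I5 -> (19, 20, 21, 22)  // struct: LSU busy until I4 writes@18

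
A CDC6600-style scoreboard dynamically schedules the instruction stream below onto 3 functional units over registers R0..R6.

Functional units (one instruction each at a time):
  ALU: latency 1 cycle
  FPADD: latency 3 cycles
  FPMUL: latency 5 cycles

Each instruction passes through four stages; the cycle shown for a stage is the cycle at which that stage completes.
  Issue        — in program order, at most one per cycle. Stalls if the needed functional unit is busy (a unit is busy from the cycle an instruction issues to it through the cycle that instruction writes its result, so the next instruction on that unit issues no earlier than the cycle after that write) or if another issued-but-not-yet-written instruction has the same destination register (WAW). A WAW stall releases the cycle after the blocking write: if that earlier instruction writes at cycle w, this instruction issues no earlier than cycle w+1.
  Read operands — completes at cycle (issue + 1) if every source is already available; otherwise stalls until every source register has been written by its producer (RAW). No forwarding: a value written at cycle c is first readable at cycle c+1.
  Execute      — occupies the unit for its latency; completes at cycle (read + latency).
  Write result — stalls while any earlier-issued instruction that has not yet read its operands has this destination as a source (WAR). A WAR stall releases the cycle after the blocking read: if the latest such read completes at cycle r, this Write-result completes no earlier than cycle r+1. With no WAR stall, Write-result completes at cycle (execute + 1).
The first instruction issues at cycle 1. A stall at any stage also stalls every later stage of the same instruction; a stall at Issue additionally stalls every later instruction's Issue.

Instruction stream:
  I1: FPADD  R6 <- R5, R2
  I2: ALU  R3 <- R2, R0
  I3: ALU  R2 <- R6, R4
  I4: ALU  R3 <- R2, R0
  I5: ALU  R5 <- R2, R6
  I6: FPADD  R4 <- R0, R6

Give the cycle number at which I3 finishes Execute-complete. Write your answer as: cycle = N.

cycle = 8

c1: issue I1 (FPADD)
c2: I1 read-ops | issue I2 (ALU)
c3: I2 read-ops
c4: I2 finished on ALU
c5: I1 finished on FPADD | I2→R3
c6: I1→R6 | issue I3 (ALU)
c7: I3 read-ops
c8: I3 finished on ALU
c9: I3→R2
c10: issue I4 (ALU)
c11: I4 read-ops
c12: I4 finished on ALU
c13: I4→R3
c14: issue I5 (ALU)
c15: I5 read-ops | issue I6 (FPADD)
c16: I5 finished on ALU | I6 read-ops
c17: I5→R5
c19: I6 finished on FPADD
c20: I6→R4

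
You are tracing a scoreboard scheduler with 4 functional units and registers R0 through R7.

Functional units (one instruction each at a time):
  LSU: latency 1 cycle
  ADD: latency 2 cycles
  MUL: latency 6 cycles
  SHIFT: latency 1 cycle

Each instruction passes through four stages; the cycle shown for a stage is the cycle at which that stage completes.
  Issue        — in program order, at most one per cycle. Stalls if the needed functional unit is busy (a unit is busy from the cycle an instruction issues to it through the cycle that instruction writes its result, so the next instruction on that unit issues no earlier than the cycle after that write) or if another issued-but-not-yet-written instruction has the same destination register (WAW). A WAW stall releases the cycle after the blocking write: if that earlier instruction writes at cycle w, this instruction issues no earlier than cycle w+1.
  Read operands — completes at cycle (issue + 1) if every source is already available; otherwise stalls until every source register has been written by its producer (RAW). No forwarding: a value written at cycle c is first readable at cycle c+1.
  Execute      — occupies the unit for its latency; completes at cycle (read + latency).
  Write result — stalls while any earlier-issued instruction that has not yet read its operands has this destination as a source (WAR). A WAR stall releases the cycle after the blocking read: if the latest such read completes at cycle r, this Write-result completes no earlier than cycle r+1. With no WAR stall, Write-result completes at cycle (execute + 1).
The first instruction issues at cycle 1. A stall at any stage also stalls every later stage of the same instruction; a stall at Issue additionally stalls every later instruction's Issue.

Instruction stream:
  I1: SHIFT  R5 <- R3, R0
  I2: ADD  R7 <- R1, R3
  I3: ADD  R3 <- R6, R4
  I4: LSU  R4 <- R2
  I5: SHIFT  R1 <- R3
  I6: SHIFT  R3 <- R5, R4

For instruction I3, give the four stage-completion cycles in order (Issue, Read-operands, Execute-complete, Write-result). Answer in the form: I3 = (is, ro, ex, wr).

I3 = (7, 8, 10, 11)

c1: I1 dispatched to SHIFT
c2: I1 operands ready | I2 dispatched to ADD
c3: I1 complete | I2 operands ready
c4: R5←I1
c5: I2 complete
c6: R7←I2
c7: I3 dispatched to ADD
c8: I3 operands ready | I4 dispatched to LSU
c9: I4 operands ready | I5 dispatched to SHIFT
c10: I3 complete | I4 complete
c11: R3←I3 | R4←I4
c12: I5 operands ready
c13: I5 complete
c14: R1←I5
c15: I6 dispatched to SHIFT
c16: I6 operands ready
c17: I6 complete
c18: R3←I6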